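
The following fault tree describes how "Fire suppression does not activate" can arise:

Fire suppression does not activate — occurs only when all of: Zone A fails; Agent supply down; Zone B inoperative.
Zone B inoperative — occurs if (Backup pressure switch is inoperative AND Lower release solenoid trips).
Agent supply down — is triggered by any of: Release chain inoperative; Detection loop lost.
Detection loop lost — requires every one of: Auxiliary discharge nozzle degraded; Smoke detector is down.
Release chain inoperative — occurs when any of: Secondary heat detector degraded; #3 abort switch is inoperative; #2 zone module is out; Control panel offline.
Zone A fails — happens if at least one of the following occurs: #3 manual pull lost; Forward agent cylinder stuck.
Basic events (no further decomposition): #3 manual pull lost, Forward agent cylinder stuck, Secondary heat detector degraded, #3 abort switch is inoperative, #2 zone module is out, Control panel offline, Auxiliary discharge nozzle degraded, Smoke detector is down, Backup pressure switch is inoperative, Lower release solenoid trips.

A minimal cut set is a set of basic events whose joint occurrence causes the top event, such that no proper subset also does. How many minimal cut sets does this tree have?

10

Zone A fails [OR]: union of children's cut sets → 2 cut set(s).
Release chain inoperative [OR]: union of children's cut sets → 4 cut set(s).
Detection loop lost [AND]: one cut set from each child combined → 1 × 1 = 1 cut set(s).
Agent supply down [OR]: union of children's cut sets → 5 cut set(s).
Zone B inoperative [AND]: one cut set from each child combined → 1 × 1 = 1 cut set(s).
Fire suppression does not activate [AND]: one cut set from each child combined → 2 × 5 × 1 = 10 cut set(s).
Minimal cut sets: {#3 manual pull lost, Backup pressure switch is inoperative, Lower release solenoid trips, Secondary heat detector degraded}; {#3 abort switch is inoperative, #3 manual pull lost, Backup pressure switch is inoperative, Lower release solenoid trips}; {#2 zone module is out, #3 manual pull lost, Backup pressure switch is inoperative, Lower release solenoid trips}; {#3 manual pull lost, Backup pressure switch is inoperative, Control panel offline, Lower release solenoid trips}; {#3 manual pull lost, Auxiliary discharge nozzle degraded, Backup pressure switch is inoperative, Lower release solenoid trips, Smoke detector is down}; {Backup pressure switch is inoperative, Forward agent cylinder stuck, Lower release solenoid trips, Secondary heat detector degraded}; {#3 abort switch is inoperative, Backup pressure switch is inoperative, Forward agent cylinder stuck, Lower release solenoid trips}; {#2 zone module is out, Backup pressure switch is inoperative, Forward agent cylinder stuck, Lower release solenoid trips}; {Backup pressure switch is inoperative, Control panel offline, Forward agent cylinder stuck, Lower release solenoid trips}; {Auxiliary discharge nozzle degraded, Backup pressure switch is inoperative, Forward agent cylinder stuck, Lower release solenoid trips, Smoke detector is down}.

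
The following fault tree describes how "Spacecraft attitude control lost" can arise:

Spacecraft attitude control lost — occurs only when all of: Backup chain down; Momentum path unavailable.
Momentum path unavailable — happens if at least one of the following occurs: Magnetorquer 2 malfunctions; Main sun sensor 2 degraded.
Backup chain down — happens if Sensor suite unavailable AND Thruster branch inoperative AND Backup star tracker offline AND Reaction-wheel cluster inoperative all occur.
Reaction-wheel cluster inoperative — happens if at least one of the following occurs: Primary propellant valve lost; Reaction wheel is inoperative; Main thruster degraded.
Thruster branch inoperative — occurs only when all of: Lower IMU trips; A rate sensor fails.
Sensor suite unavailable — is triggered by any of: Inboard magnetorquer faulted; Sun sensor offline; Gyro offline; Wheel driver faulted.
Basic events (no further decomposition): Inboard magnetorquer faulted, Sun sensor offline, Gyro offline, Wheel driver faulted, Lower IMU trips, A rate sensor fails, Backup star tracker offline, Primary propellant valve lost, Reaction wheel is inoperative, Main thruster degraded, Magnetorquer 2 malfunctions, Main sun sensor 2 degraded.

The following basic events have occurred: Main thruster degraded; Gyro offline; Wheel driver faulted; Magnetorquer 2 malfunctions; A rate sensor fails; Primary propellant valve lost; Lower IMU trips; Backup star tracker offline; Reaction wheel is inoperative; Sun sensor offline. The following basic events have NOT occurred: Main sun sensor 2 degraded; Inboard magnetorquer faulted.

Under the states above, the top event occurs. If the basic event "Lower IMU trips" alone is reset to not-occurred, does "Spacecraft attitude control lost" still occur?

No

Counterfactual: set "Lower IMU trips" to not occurred.
Sensor suite unavailable [OR]: Inboard magnetorquer faulted=not, Sun sensor offline=occurs, Gyro offline=occurs, Wheel driver faulted=occurs → at least one input occurs → occurs.
Thruster branch inoperative [AND]: Lower IMU trips=not, A rate sensor fails=occurs → not all inputs occur → does not occur.
Reaction-wheel cluster inoperative [OR]: Primary propellant valve lost=occurs, Reaction wheel is inoperative=occurs, Main thruster degraded=occurs → at least one input occurs → occurs.
Backup chain down [AND]: Sensor suite unavailable=occurs, Thruster branch inoperative=not, Backup star tracker offline=occurs, Reaction-wheel cluster inoperative=occurs → not all inputs occur → does not occur.
Momentum path unavailable [OR]: Magnetorquer 2 malfunctions=occurs, Main sun sensor 2 degraded=not → at least one input occurs → occurs.
Spacecraft attitude control lost [AND]: Backup chain down=not, Momentum path unavailable=occurs → not all inputs occur → does not occur.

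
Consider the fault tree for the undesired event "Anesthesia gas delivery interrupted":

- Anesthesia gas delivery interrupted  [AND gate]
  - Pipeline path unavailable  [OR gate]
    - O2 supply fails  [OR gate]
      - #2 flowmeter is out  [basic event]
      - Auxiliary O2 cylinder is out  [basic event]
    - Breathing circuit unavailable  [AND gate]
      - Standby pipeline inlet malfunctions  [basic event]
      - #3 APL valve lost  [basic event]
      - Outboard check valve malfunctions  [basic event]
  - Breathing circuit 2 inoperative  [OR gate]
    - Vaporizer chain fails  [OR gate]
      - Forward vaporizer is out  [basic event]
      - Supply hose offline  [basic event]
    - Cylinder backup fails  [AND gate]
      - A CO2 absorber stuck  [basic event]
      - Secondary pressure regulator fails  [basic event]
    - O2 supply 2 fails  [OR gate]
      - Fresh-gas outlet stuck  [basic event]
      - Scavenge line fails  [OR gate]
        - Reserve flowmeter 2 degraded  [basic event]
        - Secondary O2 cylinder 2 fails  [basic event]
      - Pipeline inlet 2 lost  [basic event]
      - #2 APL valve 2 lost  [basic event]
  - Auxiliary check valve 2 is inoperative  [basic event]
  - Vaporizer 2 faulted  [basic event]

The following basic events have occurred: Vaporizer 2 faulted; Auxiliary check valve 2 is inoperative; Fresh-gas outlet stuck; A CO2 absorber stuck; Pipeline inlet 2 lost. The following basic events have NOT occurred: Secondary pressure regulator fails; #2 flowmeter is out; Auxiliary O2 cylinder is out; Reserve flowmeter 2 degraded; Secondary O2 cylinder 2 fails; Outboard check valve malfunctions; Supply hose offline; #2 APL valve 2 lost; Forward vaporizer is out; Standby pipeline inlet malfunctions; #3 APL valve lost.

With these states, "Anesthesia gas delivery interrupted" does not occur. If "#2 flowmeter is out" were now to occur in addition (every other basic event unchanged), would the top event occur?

Yes

Counterfactual: set "#2 flowmeter is out" to occurred.
O2 supply fails [OR]: #2 flowmeter is out=occurs, Auxiliary O2 cylinder is out=not → at least one input occurs → occurs.
Breathing circuit unavailable [AND]: Standby pipeline inlet malfunctions=not, #3 APL valve lost=not, Outboard check valve malfunctions=not → not all inputs occur → does not occur.
Pipeline path unavailable [OR]: O2 supply fails=occurs, Breathing circuit unavailable=not → at least one input occurs → occurs.
Vaporizer chain fails [OR]: Forward vaporizer is out=not, Supply hose offline=not → no input occurs → does not occur.
Cylinder backup fails [AND]: A CO2 absorber stuck=occurs, Secondary pressure regulator fails=not → not all inputs occur → does not occur.
Scavenge line fails [OR]: Reserve flowmeter 2 degraded=not, Secondary O2 cylinder 2 fails=not → no input occurs → does not occur.
O2 supply 2 fails [OR]: Fresh-gas outlet stuck=occurs, Scavenge line fails=not, Pipeline inlet 2 lost=occurs, #2 APL valve 2 lost=not → at least one input occurs → occurs.
Breathing circuit 2 inoperative [OR]: Vaporizer chain fails=not, Cylinder backup fails=not, O2 supply 2 fails=occurs → at least one input occurs → occurs.
Anesthesia gas delivery interrupted [AND]: Pipeline path unavailable=occurs, Breathing circuit 2 inoperative=occurs, Auxiliary check valve 2 is inoperative=occurs, Vaporizer 2 faulted=occurs → all inputs occur → occurs.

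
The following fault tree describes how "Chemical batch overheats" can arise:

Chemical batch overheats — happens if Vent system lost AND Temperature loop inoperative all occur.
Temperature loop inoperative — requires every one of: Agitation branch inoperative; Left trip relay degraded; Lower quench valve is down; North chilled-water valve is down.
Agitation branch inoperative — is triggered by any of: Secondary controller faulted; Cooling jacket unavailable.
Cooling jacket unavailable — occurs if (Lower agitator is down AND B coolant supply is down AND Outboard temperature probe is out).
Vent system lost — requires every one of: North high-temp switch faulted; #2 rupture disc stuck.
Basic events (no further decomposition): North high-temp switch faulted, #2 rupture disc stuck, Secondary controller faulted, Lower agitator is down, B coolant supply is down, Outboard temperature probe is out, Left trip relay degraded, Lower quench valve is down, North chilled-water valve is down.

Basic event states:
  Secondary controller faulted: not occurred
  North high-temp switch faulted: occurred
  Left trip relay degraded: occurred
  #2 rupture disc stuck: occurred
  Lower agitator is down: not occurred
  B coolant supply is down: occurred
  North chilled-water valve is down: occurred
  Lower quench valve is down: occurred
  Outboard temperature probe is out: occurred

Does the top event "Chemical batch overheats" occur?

Vent system lost [AND]: North high-temp switch faulted=occurs, #2 rupture disc stuck=occurs → all inputs occur → occurs.
Cooling jacket unavailable [AND]: Lower agitator is down=not, B coolant supply is down=occurs, Outboard temperature probe is out=occurs → not all inputs occur → does not occur.
Agitation branch inoperative [OR]: Secondary controller faulted=not, Cooling jacket unavailable=not → no input occurs → does not occur.
Temperature loop inoperative [AND]: Agitation branch inoperative=not, Left trip relay degraded=occurs, Lower quench valve is down=occurs, North chilled-water valve is down=occurs → not all inputs occur → does not occur.
Chemical batch overheats [AND]: Vent system lost=occurs, Temperature loop inoperative=not → not all inputs occur → does not occur.

No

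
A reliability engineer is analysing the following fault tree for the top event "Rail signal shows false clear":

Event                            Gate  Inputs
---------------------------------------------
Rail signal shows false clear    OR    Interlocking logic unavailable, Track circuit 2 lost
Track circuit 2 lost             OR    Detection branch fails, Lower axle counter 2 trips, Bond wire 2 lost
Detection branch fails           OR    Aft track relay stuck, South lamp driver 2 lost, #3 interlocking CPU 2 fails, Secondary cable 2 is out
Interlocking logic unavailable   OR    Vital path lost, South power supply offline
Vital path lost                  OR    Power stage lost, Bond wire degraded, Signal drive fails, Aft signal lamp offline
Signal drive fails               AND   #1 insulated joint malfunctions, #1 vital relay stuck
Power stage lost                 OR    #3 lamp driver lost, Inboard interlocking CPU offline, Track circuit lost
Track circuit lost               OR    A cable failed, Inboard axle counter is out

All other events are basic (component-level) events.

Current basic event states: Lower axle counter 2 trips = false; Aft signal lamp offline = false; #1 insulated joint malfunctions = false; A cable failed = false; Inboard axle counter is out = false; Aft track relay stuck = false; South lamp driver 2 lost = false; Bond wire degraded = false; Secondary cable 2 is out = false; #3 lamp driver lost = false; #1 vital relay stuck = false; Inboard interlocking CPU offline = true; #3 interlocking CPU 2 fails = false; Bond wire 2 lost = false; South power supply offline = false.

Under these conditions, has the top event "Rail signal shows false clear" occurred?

Yes

Track circuit lost [OR]: A cable failed=not, Inboard axle counter is out=not → no input occurs → does not occur.
Power stage lost [OR]: #3 lamp driver lost=not, Inboard interlocking CPU offline=occurs, Track circuit lost=not → at least one input occurs → occurs.
Signal drive fails [AND]: #1 insulated joint malfunctions=not, #1 vital relay stuck=not → not all inputs occur → does not occur.
Vital path lost [OR]: Power stage lost=occurs, Bond wire degraded=not, Signal drive fails=not, Aft signal lamp offline=not → at least one input occurs → occurs.
Interlocking logic unavailable [OR]: Vital path lost=occurs, South power supply offline=not → at least one input occurs → occurs.
Detection branch fails [OR]: Aft track relay stuck=not, South lamp driver 2 lost=not, #3 interlocking CPU 2 fails=not, Secondary cable 2 is out=not → no input occurs → does not occur.
Track circuit 2 lost [OR]: Detection branch fails=not, Lower axle counter 2 trips=not, Bond wire 2 lost=not → no input occurs → does not occur.
Rail signal shows false clear [OR]: Interlocking logic unavailable=occurs, Track circuit 2 lost=not → at least one input occurs → occurs.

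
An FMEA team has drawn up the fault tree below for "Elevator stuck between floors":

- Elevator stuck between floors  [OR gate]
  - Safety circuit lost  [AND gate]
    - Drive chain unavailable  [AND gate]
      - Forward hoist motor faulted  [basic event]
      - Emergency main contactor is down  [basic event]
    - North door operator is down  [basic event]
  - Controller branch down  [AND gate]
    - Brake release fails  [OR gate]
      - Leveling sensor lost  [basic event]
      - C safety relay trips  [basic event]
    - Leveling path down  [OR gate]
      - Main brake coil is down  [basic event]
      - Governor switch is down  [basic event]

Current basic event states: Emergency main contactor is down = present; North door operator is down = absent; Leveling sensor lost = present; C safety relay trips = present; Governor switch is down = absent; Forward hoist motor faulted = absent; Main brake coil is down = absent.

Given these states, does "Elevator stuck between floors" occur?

Drive chain unavailable [AND]: Forward hoist motor faulted=not, Emergency main contactor is down=occurs → not all inputs occur → does not occur.
Safety circuit lost [AND]: Drive chain unavailable=not, North door operator is down=not → not all inputs occur → does not occur.
Brake release fails [OR]: Leveling sensor lost=occurs, C safety relay trips=occurs → at least one input occurs → occurs.
Leveling path down [OR]: Main brake coil is down=not, Governor switch is down=not → no input occurs → does not occur.
Controller branch down [AND]: Brake release fails=occurs, Leveling path down=not → not all inputs occur → does not occur.
Elevator stuck between floors [OR]: Safety circuit lost=not, Controller branch down=not → no input occurs → does not occur.

No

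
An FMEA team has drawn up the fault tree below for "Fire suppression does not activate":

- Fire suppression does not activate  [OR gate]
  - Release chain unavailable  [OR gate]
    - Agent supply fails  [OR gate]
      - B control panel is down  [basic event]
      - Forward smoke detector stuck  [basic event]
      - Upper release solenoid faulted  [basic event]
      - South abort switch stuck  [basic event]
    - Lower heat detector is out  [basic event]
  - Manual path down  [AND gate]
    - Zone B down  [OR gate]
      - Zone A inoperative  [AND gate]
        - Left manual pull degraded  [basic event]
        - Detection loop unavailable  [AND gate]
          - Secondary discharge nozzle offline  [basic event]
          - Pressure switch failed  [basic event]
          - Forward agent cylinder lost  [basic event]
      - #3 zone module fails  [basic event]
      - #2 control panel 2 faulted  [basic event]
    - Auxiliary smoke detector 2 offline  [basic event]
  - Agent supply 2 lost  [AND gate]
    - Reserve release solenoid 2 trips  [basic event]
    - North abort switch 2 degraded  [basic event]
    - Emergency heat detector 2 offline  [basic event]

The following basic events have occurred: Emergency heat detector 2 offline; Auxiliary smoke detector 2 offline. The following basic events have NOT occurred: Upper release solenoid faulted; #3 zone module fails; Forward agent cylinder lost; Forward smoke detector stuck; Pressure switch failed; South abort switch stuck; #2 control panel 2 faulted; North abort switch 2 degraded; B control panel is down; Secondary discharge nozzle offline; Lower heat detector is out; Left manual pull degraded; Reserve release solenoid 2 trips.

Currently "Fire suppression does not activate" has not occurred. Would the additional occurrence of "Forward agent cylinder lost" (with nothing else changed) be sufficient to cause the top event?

No

Counterfactual: set "Forward agent cylinder lost" to occurred.
Agent supply fails [OR]: B control panel is down=not, Forward smoke detector stuck=not, Upper release solenoid faulted=not, South abort switch stuck=not → no input occurs → does not occur.
Release chain unavailable [OR]: Agent supply fails=not, Lower heat detector is out=not → no input occurs → does not occur.
Detection loop unavailable [AND]: Secondary discharge nozzle offline=not, Pressure switch failed=not, Forward agent cylinder lost=occurs → not all inputs occur → does not occur.
Zone A inoperative [AND]: Left manual pull degraded=not, Detection loop unavailable=not → not all inputs occur → does not occur.
Zone B down [OR]: Zone A inoperative=not, #3 zone module fails=not, #2 control panel 2 faulted=not → no input occurs → does not occur.
Manual path down [AND]: Zone B down=not, Auxiliary smoke detector 2 offline=occurs → not all inputs occur → does not occur.
Agent supply 2 lost [AND]: Reserve release solenoid 2 trips=not, North abort switch 2 degraded=not, Emergency heat detector 2 offline=occurs → not all inputs occur → does not occur.
Fire suppression does not activate [OR]: Release chain unavailable=not, Manual path down=not, Agent supply 2 lost=not → no input occurs → does not occur.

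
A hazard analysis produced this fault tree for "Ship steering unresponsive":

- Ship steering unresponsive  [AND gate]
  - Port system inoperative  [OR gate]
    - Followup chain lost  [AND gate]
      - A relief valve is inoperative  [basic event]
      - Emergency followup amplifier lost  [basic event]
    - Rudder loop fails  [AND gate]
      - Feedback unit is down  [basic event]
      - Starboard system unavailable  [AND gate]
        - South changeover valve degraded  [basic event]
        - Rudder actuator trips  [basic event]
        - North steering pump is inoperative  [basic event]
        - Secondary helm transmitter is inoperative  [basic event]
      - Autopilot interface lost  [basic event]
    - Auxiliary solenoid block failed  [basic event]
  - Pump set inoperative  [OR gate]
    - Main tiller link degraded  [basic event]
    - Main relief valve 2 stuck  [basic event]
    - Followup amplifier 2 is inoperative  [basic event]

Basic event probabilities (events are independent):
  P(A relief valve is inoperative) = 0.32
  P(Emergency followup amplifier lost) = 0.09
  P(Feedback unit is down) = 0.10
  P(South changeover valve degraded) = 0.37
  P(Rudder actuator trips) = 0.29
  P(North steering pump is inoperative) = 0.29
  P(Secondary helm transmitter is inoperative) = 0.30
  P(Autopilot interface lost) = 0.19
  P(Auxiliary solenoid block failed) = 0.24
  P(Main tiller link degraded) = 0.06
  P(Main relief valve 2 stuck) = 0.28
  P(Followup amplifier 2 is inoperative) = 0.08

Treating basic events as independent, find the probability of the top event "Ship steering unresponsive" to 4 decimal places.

P(Followup chain lost) [AND] = 0.32 × 0.09 = 0.028800
P(Starboard system unavailable) [AND] = 0.37 × 0.29 × 0.29 × 0.30 = 0.009335
P(Rudder loop fails) [AND] = 0.10 × 0.009335 × 0.19 = 0.000177
P(Port system inoperative) [OR] = 1 − (1−0.028800) × (1−0.000177) × (1−0.24) = 0.262019
P(Pump set inoperative) [OR] = 1 − (1−0.06) × (1−0.28) × (1−0.08) = 0.377344
P(Ship steering unresponsive) [AND] = 0.262019 × 0.377344 = 0.098871
Rounded to 4 decimal places: P(Ship steering unresponsive) ≈ 0.0989.

0.0989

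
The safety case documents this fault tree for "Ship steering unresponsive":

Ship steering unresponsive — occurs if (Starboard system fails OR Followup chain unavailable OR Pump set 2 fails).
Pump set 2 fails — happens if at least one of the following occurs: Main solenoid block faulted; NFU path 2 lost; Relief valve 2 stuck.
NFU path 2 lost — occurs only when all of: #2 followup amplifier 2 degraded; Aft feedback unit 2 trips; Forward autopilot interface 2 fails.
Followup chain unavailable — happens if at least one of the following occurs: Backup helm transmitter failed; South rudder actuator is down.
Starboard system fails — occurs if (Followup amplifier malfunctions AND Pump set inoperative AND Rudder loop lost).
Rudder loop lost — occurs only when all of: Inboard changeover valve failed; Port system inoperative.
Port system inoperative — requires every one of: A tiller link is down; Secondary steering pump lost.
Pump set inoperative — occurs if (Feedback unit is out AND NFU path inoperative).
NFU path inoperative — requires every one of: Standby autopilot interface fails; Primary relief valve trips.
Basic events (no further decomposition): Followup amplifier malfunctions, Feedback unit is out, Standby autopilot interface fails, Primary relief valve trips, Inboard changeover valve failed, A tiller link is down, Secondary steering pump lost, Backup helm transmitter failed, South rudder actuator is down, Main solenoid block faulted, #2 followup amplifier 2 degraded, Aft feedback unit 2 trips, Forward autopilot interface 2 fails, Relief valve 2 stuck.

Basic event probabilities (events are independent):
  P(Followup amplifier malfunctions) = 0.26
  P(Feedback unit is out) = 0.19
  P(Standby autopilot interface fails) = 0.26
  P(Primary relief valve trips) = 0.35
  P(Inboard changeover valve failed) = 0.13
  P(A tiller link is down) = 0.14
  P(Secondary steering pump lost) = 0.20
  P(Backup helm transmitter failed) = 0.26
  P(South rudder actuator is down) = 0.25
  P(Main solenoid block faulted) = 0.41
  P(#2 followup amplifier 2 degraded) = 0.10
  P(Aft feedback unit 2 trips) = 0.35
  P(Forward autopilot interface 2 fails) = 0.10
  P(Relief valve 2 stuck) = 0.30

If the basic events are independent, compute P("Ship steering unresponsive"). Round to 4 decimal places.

P(NFU path inoperative) [AND] = 0.26 × 0.35 = 0.091000
P(Pump set inoperative) [AND] = 0.19 × 0.091000 = 0.017290
P(Port system inoperative) [AND] = 0.14 × 0.20 = 0.028000
P(Rudder loop lost) [AND] = 0.13 × 0.028000 = 0.003640
P(Starboard system fails) [AND] = 0.26 × 0.017290 × 0.003640 = 0.000016
P(Followup chain unavailable) [OR] = 1 − (1−0.26) × (1−0.25) = 0.445000
P(NFU path 2 lost) [AND] = 0.10 × 0.35 × 0.10 = 0.003500
P(Pump set 2 fails) [OR] = 1 − (1−0.41) × (1−0.003500) × (1−0.30) = 0.588446
P(Ship steering unresponsive) [OR] = 1 − (1−0.000016) × (1−0.445000) × (1−0.588446) = 0.771591
Rounded to 4 decimal places: P(Ship steering unresponsive) ≈ 0.7716.

0.7716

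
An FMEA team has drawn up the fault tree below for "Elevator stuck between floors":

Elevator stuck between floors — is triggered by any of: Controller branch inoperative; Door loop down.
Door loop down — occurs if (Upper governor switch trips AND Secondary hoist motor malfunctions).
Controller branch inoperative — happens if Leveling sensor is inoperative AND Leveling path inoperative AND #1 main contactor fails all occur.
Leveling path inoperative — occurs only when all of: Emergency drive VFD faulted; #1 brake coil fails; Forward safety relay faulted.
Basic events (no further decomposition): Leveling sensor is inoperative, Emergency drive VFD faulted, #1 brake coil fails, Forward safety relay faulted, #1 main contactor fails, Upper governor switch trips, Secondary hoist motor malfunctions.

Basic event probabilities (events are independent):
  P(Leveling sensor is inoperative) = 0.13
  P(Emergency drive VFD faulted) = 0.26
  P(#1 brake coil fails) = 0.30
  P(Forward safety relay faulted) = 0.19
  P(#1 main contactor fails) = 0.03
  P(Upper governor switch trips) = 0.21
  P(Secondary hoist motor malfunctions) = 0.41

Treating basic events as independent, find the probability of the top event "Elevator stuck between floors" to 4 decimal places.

P(Leveling path inoperative) [AND] = 0.26 × 0.30 × 0.19 = 0.014820
P(Controller branch inoperative) [AND] = 0.13 × 0.014820 × 0.03 = 0.000058
P(Door loop down) [AND] = 0.21 × 0.41 = 0.086100
P(Elevator stuck between floors) [OR] = 1 − (1−0.000058) × (1−0.086100) = 0.086153
Rounded to 4 decimal places: P(Elevator stuck between floors) ≈ 0.0862.

0.0862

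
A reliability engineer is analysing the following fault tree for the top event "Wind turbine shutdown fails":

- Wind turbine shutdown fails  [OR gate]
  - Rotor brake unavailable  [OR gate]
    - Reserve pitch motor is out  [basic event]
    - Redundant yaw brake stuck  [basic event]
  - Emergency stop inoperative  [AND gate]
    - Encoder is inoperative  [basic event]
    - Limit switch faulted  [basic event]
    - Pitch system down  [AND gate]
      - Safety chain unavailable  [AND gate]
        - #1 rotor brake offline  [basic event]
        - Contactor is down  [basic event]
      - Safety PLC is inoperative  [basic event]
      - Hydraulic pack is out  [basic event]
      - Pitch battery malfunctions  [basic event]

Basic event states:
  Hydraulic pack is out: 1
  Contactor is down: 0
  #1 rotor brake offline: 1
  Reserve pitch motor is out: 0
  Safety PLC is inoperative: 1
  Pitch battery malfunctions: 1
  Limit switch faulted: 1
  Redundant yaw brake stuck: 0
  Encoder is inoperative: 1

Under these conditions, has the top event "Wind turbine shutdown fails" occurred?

Rotor brake unavailable [OR]: Reserve pitch motor is out=not, Redundant yaw brake stuck=not → no input occurs → does not occur.
Safety chain unavailable [AND]: #1 rotor brake offline=occurs, Contactor is down=not → not all inputs occur → does not occur.
Pitch system down [AND]: Safety chain unavailable=not, Safety PLC is inoperative=occurs, Hydraulic pack is out=occurs, Pitch battery malfunctions=occurs → not all inputs occur → does not occur.
Emergency stop inoperative [AND]: Encoder is inoperative=occurs, Limit switch faulted=occurs, Pitch system down=not → not all inputs occur → does not occur.
Wind turbine shutdown fails [OR]: Rotor brake unavailable=not, Emergency stop inoperative=not → no input occurs → does not occur.

No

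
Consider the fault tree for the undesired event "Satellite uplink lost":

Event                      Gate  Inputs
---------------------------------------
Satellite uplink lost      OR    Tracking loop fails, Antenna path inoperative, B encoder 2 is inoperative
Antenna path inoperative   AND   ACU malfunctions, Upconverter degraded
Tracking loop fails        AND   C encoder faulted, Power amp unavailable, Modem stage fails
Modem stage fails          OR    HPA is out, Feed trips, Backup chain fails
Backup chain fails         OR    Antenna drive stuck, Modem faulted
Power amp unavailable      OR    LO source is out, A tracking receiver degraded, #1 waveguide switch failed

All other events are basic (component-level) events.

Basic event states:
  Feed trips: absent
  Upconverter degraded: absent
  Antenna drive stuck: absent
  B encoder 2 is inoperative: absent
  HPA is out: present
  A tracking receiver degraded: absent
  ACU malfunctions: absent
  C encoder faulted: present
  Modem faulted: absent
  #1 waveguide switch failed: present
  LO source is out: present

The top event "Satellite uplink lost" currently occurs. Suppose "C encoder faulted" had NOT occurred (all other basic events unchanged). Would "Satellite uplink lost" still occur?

No

Counterfactual: set "C encoder faulted" to not occurred.
Power amp unavailable [OR]: LO source is out=occurs, A tracking receiver degraded=not, #1 waveguide switch failed=occurs → at least one input occurs → occurs.
Backup chain fails [OR]: Antenna drive stuck=not, Modem faulted=not → no input occurs → does not occur.
Modem stage fails [OR]: HPA is out=occurs, Feed trips=not, Backup chain fails=not → at least one input occurs → occurs.
Tracking loop fails [AND]: C encoder faulted=not, Power amp unavailable=occurs, Modem stage fails=occurs → not all inputs occur → does not occur.
Antenna path inoperative [AND]: ACU malfunctions=not, Upconverter degraded=not → not all inputs occur → does not occur.
Satellite uplink lost [OR]: Tracking loop fails=not, Antenna path inoperative=not, B encoder 2 is inoperative=not → no input occurs → does not occur.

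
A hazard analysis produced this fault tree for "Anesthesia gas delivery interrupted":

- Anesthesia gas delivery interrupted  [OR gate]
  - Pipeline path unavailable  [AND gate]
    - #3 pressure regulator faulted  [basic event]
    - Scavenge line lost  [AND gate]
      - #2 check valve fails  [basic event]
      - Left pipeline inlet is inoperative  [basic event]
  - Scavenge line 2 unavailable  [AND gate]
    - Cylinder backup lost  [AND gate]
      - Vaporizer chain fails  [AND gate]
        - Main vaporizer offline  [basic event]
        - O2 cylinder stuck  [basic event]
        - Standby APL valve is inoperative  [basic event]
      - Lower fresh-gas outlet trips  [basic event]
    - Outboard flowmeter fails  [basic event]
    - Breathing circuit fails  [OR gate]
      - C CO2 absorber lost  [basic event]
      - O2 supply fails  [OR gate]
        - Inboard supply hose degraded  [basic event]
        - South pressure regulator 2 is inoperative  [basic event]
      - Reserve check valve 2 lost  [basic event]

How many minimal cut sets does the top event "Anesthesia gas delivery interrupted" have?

5

Scavenge line lost [AND]: one cut set from each child combined → 1 × 1 = 1 cut set(s).
Pipeline path unavailable [AND]: one cut set from each child combined → 1 × 1 = 1 cut set(s).
Vaporizer chain fails [AND]: one cut set from each child combined → 1 × 1 × 1 = 1 cut set(s).
Cylinder backup lost [AND]: one cut set from each child combined → 1 × 1 = 1 cut set(s).
O2 supply fails [OR]: union of children's cut sets → 2 cut set(s).
Breathing circuit fails [OR]: union of children's cut sets → 4 cut set(s).
Scavenge line 2 unavailable [AND]: one cut set from each child combined → 1 × 1 × 4 = 4 cut set(s).
Anesthesia gas delivery interrupted [OR]: union of children's cut sets → 5 cut set(s).
Minimal cut sets: {#2 check valve fails, #3 pressure regulator faulted, Left pipeline inlet is inoperative}; {C CO2 absorber lost, Lower fresh-gas outlet trips, Main vaporizer offline, O2 cylinder stuck, Outboard flowmeter fails, Standby APL valve is inoperative}; {Inboard supply hose degraded, Lower fresh-gas outlet trips, Main vaporizer offline, O2 cylinder stuck, Outboard flowmeter fails, Standby APL valve is inoperative}; {Lower fresh-gas outlet trips, Main vaporizer offline, O2 cylinder stuck, Outboard flowmeter fails, South pressure regulator 2 is inoperative, Standby APL valve is inoperative}; {Lower fresh-gas outlet trips, Main vaporizer offline, O2 cylinder stuck, Outboard flowmeter fails, Reserve check valve 2 lost, Standby APL valve is inoperative}.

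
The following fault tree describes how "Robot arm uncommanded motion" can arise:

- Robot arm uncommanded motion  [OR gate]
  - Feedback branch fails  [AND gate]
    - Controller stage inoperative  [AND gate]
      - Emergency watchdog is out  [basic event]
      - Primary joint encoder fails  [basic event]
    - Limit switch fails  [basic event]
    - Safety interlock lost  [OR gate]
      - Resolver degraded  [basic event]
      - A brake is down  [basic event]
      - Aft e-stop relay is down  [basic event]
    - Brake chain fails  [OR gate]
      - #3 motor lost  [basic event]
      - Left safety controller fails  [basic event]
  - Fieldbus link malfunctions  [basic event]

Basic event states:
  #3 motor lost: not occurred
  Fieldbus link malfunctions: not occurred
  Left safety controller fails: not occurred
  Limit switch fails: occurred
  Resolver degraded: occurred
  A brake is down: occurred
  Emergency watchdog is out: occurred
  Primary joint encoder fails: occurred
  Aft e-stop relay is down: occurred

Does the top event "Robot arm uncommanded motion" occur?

Controller stage inoperative [AND]: Emergency watchdog is out=occurs, Primary joint encoder fails=occurs → all inputs occur → occurs.
Safety interlock lost [OR]: Resolver degraded=occurs, A brake is down=occurs, Aft e-stop relay is down=occurs → at least one input occurs → occurs.
Brake chain fails [OR]: #3 motor lost=not, Left safety controller fails=not → no input occurs → does not occur.
Feedback branch fails [AND]: Controller stage inoperative=occurs, Limit switch fails=occurs, Safety interlock lost=occurs, Brake chain fails=not → not all inputs occur → does not occur.
Robot arm uncommanded motion [OR]: Feedback branch fails=not, Fieldbus link malfunctions=not → no input occurs → does not occur.

No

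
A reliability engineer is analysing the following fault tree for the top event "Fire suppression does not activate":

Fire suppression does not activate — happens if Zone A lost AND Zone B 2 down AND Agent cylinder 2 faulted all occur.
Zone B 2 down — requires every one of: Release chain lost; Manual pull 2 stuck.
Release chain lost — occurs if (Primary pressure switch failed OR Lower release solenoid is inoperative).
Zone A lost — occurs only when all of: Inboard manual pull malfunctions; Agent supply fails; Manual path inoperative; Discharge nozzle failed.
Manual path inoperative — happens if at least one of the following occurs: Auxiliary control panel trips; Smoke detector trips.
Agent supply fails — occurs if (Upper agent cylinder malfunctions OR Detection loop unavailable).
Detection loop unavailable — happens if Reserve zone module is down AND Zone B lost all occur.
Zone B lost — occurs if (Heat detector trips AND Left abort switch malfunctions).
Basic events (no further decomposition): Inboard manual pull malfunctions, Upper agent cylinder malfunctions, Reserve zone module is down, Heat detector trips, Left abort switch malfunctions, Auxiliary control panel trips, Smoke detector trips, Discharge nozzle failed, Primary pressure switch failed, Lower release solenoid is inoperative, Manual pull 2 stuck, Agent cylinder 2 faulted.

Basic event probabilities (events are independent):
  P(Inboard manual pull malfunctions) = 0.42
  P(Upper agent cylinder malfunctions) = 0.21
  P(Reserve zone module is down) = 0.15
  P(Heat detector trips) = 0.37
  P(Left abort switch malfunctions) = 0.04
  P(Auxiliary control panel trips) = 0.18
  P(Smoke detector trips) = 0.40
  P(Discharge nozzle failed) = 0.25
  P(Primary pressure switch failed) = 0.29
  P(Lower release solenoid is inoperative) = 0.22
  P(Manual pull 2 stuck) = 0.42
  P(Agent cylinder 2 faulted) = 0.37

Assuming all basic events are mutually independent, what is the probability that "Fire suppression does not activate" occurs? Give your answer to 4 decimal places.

P(Zone B lost) [AND] = 0.37 × 0.04 = 0.014800
P(Detection loop unavailable) [AND] = 0.15 × 0.014800 = 0.002220
P(Agent supply fails) [OR] = 1 − (1−0.21) × (1−0.002220) = 0.211754
P(Manual path inoperative) [OR] = 1 − (1−0.18) × (1−0.40) = 0.508000
P(Zone A lost) [AND] = 0.42 × 0.211754 × 0.508000 × 0.25 = 0.011295
P(Release chain lost) [OR] = 1 − (1−0.29) × (1−0.22) = 0.446200
P(Zone B 2 down) [AND] = 0.446200 × 0.42 = 0.187404
P(Fire suppression does not activate) [AND] = 0.011295 × 0.187404 × 0.37 = 0.000783
Rounded to 4 decimal places: P(Fire suppression does not activate) ≈ 0.0008.

0.0008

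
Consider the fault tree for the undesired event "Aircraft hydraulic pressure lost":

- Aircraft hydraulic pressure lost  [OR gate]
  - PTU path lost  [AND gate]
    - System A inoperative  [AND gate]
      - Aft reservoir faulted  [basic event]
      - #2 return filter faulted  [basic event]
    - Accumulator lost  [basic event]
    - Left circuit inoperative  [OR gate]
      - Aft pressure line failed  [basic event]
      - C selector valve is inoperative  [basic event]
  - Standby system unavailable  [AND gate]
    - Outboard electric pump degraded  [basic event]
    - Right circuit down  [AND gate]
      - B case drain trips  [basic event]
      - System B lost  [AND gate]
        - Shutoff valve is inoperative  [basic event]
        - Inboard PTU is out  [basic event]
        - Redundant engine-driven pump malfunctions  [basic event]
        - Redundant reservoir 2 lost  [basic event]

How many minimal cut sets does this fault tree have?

System A inoperative [AND]: one cut set from each child combined → 1 × 1 = 1 cut set(s).
Left circuit inoperative [OR]: union of children's cut sets → 2 cut set(s).
PTU path lost [AND]: one cut set from each child combined → 1 × 1 × 2 = 2 cut set(s).
System B lost [AND]: one cut set from each child combined → 1 × 1 × 1 × 1 = 1 cut set(s).
Right circuit down [AND]: one cut set from each child combined → 1 × 1 = 1 cut set(s).
Standby system unavailable [AND]: one cut set from each child combined → 1 × 1 = 1 cut set(s).
Aircraft hydraulic pressure lost [OR]: union of children's cut sets → 3 cut set(s).
Minimal cut sets: {#2 return filter faulted, Accumulator lost, Aft pressure line failed, Aft reservoir faulted}; {#2 return filter faulted, Accumulator lost, Aft reservoir faulted, C selector valve is inoperative}; {B case drain trips, Inboard PTU is out, Outboard electric pump degraded, Redundant engine-driven pump malfunctions, Redundant reservoir 2 lost, Shutoff valve is inoperative}.

3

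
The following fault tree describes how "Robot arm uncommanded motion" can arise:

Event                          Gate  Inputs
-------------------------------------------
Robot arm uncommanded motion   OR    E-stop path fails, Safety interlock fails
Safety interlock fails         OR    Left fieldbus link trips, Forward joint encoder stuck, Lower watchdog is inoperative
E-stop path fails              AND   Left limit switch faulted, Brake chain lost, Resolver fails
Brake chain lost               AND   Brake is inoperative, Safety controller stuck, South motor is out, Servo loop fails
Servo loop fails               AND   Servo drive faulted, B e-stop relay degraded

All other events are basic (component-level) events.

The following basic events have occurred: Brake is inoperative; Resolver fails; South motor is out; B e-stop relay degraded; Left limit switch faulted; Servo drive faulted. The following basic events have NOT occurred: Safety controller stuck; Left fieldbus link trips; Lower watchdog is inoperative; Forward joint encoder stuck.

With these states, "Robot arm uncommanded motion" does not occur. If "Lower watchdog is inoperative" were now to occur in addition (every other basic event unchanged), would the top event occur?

Counterfactual: set "Lower watchdog is inoperative" to occurred.
Servo loop fails [AND]: Servo drive faulted=occurs, B e-stop relay degraded=occurs → all inputs occur → occurs.
Brake chain lost [AND]: Brake is inoperative=occurs, Safety controller stuck=not, South motor is out=occurs, Servo loop fails=occurs → not all inputs occur → does not occur.
E-stop path fails [AND]: Left limit switch faulted=occurs, Brake chain lost=not, Resolver fails=occurs → not all inputs occur → does not occur.
Safety interlock fails [OR]: Left fieldbus link trips=not, Forward joint encoder stuck=not, Lower watchdog is inoperative=occurs → at least one input occurs → occurs.
Robot arm uncommanded motion [OR]: E-stop path fails=not, Safety interlock fails=occurs → at least one input occurs → occurs.

Yes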